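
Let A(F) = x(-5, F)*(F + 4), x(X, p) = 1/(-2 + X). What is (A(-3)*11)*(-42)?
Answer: 66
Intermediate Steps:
A(F) = -4/7 - F/7 (A(F) = (F + 4)/(-2 - 5) = (4 + F)/(-7) = -(4 + F)/7 = -4/7 - F/7)
(A(-3)*11)*(-42) = ((-4/7 - ⅐*(-3))*11)*(-42) = ((-4/7 + 3/7)*11)*(-42) = -⅐*11*(-42) = -11/7*(-42) = 66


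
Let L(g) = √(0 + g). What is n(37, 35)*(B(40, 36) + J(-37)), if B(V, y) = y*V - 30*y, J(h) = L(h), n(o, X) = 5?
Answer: 1800 + 5*I*√37 ≈ 1800.0 + 30.414*I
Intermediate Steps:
L(g) = √g
J(h) = √h
B(V, y) = -30*y + V*y (B(V, y) = V*y - 30*y = -30*y + V*y)
n(37, 35)*(B(40, 36) + J(-37)) = 5*(36*(-30 + 40) + √(-37)) = 5*(36*10 + I*√37) = 5*(360 + I*√37) = 1800 + 5*I*√37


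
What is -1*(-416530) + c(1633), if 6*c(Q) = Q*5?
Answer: 2507345/6 ≈ 4.1789e+5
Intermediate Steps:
c(Q) = 5*Q/6 (c(Q) = (Q*5)/6 = (5*Q)/6 = 5*Q/6)
-1*(-416530) + c(1633) = -1*(-416530) + (⅚)*1633 = 416530 + 8165/6 = 2507345/6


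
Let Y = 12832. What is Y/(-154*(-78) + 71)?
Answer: 12832/12083 ≈ 1.0620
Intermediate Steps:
Y/(-154*(-78) + 71) = 12832/(-154*(-78) + 71) = 12832/(12012 + 71) = 12832/12083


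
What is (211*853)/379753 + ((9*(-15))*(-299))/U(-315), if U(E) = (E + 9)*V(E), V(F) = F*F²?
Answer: 12751306153097/26904227877450 ≈ 0.47395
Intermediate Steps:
V(F) = F³
U(E) = E³*(9 + E) (U(E) = (E + 9)*E³ = (9 + E)*E³ = E³*(9 + E))
(211*853)/379753 + ((9*(-15))*(-299))/U(-315) = (211*853)/379753 + ((9*(-15))*(-299))/(((-315)³*(9 - 315))) = 179983*(1/379753) + (-135*(-299))/((-31255875*(-306))) = 179983/379753 + 40365/9564297750 = 179983/379753 + 40365*(1/9564297750) = 179983/379753 + 299/70846650 = 12751306153097/26904227877450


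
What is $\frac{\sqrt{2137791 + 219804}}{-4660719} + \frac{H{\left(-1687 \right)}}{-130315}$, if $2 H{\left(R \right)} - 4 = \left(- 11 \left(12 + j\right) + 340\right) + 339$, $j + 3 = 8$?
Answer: $- \frac{248}{130315} - \frac{\sqrt{261955}}{1553573} \approx -0.0022325$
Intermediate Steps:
$j = 5$ ($j = -3 + 8 = 5$)
$H{\left(R \right)} = 248$ ($H{\left(R \right)} = 2 + \frac{\left(- 11 \left(12 + 5\right) + 340\right) + 339}{2} = 2 + \frac{\left(\left(-11\right) 17 + 340\right) + 339}{2} = 2 + \frac{\left(-187 + 340\right) + 339}{2} = 2 + \frac{153 + 339}{2} = 2 + \frac{1}{2} \cdot 492 = 2 + 246 = 248$)
$\frac{\sqrt{2137791 + 219804}}{-4660719} + \frac{H{\left(-1687 \right)}}{-130315} = \frac{\sqrt{2137791 + 219804}}{-4660719} + \frac{248}{-130315} = \sqrt{2357595} \left(- \frac{1}{4660719}\right) + 248 \left(- \frac{1}{130315}\right) = 3 \sqrt{261955} \left(- \frac{1}{4660719}\right) - \frac{248}{130315} = - \frac{\sqrt{261955}}{1553573} - \frac{248}{130315} = - \frac{248}{130315} - \frac{\sqrt{261955}}{1553573}$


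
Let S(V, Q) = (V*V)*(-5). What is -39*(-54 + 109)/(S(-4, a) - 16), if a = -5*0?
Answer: 715/32 ≈ 22.344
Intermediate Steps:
a = 0
S(V, Q) = -5*V² (S(V, Q) = V²*(-5) = -5*V²)
-39*(-54 + 109)/(S(-4, a) - 16) = -39*(-54 + 109)/(-5*(-4)² - 16) = -2145/(-5*16 - 16) = -2145/(-80 - 16) = -2145/(-96) = -2145*(-1)/96 = -39*(-55/96) = 715/32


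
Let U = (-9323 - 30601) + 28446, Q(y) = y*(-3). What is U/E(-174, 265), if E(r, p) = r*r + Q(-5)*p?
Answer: -3826/11417 ≈ -0.33511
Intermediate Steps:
Q(y) = -3*y
E(r, p) = r² + 15*p (E(r, p) = r*r + (-3*(-5))*p = r² + 15*p)
U = -11478 (U = -39924 + 28446 = -11478)
U/E(-174, 265) = -11478/((-174)² + 15*265) = -11478/(30276 + 3975) = -11478/34251 = -11478*1/34251 = -3826/11417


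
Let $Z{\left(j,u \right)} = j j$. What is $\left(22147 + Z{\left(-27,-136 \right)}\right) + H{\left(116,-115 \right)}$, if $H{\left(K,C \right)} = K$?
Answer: $22992$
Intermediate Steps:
$Z{\left(j,u \right)} = j^{2}$
$\left(22147 + Z{\left(-27,-136 \right)}\right) + H{\left(116,-115 \right)} = \left(22147 + \left(-27\right)^{2}\right) + 116 = \left(22147 + 729\right) + 116 = 22876 + 116 = 22992$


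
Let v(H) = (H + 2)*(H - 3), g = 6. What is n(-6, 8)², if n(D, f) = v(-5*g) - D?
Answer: 864900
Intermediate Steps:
v(H) = (-3 + H)*(2 + H) (v(H) = (2 + H)*(-3 + H) = (-3 + H)*(2 + H))
n(D, f) = 924 - D (n(D, f) = (-6 + (-5*6)² - (-5)*6) - D = (-6 + (-30)² - 1*(-30)) - D = (-6 + 900 + 30) - D = 924 - D)
n(-6, 8)² = (924 - 1*(-6))² = (924 + 6)² = 930² = 864900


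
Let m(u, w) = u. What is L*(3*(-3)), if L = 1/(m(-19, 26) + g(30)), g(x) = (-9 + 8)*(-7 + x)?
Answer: 3/14 ≈ 0.21429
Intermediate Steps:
g(x) = 7 - x (g(x) = -(-7 + x) = 7 - x)
L = -1/42 (L = 1/(-19 + (7 - 1*30)) = 1/(-19 + (7 - 30)) = 1/(-19 - 23) = 1/(-42) = -1/42 ≈ -0.023810)
L*(3*(-3)) = -(-3)/14 = -1/42*(-9) = 3/14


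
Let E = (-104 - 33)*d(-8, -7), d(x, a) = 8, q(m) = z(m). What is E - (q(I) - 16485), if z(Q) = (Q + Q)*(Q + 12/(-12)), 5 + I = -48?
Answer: 9665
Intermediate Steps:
I = -53 (I = -5 - 48 = -53)
z(Q) = 2*Q*(-1 + Q) (z(Q) = (2*Q)*(Q + 12*(-1/12)) = (2*Q)*(Q - 1) = (2*Q)*(-1 + Q) = 2*Q*(-1 + Q))
q(m) = 2*m*(-1 + m)
E = -1096 (E = (-104 - 33)*8 = -137*8 = -1096)
E - (q(I) - 16485) = -1096 - (2*(-53)*(-1 - 53) - 16485) = -1096 - (2*(-53)*(-54) - 16485) = -1096 - (5724 - 16485) = -1096 - 1*(-10761) = -1096 + 10761 = 9665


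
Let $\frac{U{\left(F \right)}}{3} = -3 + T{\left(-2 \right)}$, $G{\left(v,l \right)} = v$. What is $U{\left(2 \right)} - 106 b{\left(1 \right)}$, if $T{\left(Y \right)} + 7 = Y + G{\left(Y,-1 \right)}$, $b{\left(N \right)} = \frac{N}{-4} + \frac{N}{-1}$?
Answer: $\frac{181}{2} \approx 90.5$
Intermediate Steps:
$b{\left(N \right)} = - \frac{5 N}{4}$ ($b{\left(N \right)} = N \left(- \frac{1}{4}\right) + N \left(-1\right) = - \frac{N}{4} - N = - \frac{5 N}{4}$)
$T{\left(Y \right)} = -7 + 2 Y$ ($T{\left(Y \right)} = -7 + \left(Y + Y\right) = -7 + 2 Y$)
$U{\left(F \right)} = -42$ ($U{\left(F \right)} = 3 \left(-3 + \left(-7 + 2 \left(-2\right)\right)\right) = 3 \left(-3 - 11\right) = 3 \left(-14\right) = -42$)
$U{\left(2 \right)} - 106 b{\left(1 \right)} = -42 - 106 \left(\left(- \frac{5}{4}\right) 1\right) = -42 - - \frac{265}{2} = -42 + \frac{265}{2} = \frac{181}{2}$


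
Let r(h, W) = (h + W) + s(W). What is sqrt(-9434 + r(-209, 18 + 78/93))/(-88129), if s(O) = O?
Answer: -3*I*sqrt(1025635)/2731999 ≈ -0.0011121*I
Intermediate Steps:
r(h, W) = h + 2*W (r(h, W) = (h + W) + W = (W + h) + W = h + 2*W)
sqrt(-9434 + r(-209, 18 + 78/93))/(-88129) = sqrt(-9434 + (-209 + 2*(18 + 78/93)))/(-88129) = sqrt(-9434 + (-209 + 2*(18 + 78*(1/93))))*(-1/88129) = sqrt(-9434 + (-209 + 2*(18 + 26/31)))*(-1/88129) = sqrt(-9434 + (-209 + 2*(584/31)))*(-1/88129) = sqrt(-9434 + (-209 + 1168/31))*(-1/88129) = sqrt(-9434 - 5311/31)*(-1/88129) = sqrt(-297765/31)*(-1/88129) = (3*I*sqrt(1025635)/31)*(-1/88129) = -3*I*sqrt(1025635)/2731999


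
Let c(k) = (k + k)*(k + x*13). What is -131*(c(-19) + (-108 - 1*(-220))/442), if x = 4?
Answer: 36297218/221 ≈ 1.6424e+5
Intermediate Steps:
c(k) = 2*k*(52 + k) (c(k) = (k + k)*(k + 4*13) = (2*k)*(k + 52) = (2*k)*(52 + k) = 2*k*(52 + k))
-131*(c(-19) + (-108 - 1*(-220))/442) = -131*(2*(-19)*(52 - 19) + (-108 - 1*(-220))/442) = -131*(2*(-19)*33 + (-108 + 220)*(1/442)) = -131*(-1254 + 112*(1/442)) = -131*(-1254 + 56/221) = -131*(-277078/221) = 36297218/221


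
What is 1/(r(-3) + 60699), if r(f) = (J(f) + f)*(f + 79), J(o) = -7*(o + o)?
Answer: 1/63663 ≈ 1.5708e-5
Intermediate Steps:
J(o) = -14*o
r(f) = -13*f*(79 + f) (r(f) = (-14*f + f)*(f + 79) = (-13*f)*(79 + f) = -13*f*(79 + f))
1/(r(-3) + 60699) = 1/(13*(-3)*(-79 - 1*(-3)) + 60699) = 1/(13*(-3)*(-79 + 3) + 60699) = 1/(13*(-3)*(-76) + 60699) = 1/(2964 + 60699) = 1/63663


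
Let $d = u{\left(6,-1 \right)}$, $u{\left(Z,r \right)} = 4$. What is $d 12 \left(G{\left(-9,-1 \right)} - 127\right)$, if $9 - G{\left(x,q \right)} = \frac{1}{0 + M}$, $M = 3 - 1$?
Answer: $-5688$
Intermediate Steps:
$d = 4$
$M = 2$
$G{\left(x,q \right)} = \frac{17}{2}$ ($G{\left(x,q \right)} = 9 - \frac{1}{0 + 2} = 9 - \frac{1}{2} = \frac{17}{2}$)
$d 12 \left(G{\left(-9,-1 \right)} - 127\right) = 4 \cdot 12 \left(\frac{17}{2} - 127\right) = 48 \left(- \frac{237}{2}\right) = -5688$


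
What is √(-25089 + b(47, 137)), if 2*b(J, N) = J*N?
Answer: I*√87478/2 ≈ 147.88*I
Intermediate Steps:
b(J, N) = J*N/2 (b(J, N) = (J*N)/2 = J*N/2)
√(-25089 + b(47, 137)) = √(-25089 + (½)*47*137) = √(-25089 + 6439/2) = √(-43739/2) = I*√87478/2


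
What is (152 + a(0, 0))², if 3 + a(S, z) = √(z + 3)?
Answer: (149 + √3)² ≈ 22720.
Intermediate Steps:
a(S, z) = -3 + √(3 + z) (a(S, z) = -3 + √(z + 3) = -3 + √(3 + z))
(152 + a(0, 0))² = (152 + (-3 + √(3 + 0)))² = (152 + (-3 + √3))² = (149 + √3)²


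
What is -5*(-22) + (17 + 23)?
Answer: 150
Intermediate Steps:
-5*(-22) + (17 + 23) = 110 + 40 = 150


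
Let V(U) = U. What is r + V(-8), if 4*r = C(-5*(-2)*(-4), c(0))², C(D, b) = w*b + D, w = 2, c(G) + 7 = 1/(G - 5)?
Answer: 18296/25 ≈ 731.84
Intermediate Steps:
c(G) = -7 + 1/(-5 + G) (c(G) = -7 + 1/(G - 5) = -7 + 1/(-5 + G))
C(D, b) = D + 2*b (C(D, b) = 2*b + D = D + 2*b)
r = 18496/25 (r = (-5*(-2)*(-4) + 2*((36 - 7*0)/(-5 + 0)))²/4 = (10*(-4) + 2*((36 + 0)/(-5)))²/4 = (-40 + 2*(-⅕*36))²/4 = (-40 + 2*(-36/5))²/4 = (-40 - 72/5)²/4 = (-272/5)²/4 = (¼)*(73984/25) = 18496/25 ≈ 739.84)
r + V(-8) = 18496/25 - 8 = 18296/25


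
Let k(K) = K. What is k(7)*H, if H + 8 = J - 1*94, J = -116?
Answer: -1526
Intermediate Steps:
H = -218 (H = -8 + (-116 - 1*94) = -8 + (-116 - 94) = -8 - 210 = -218)
k(7)*H = 7*(-218) = -1526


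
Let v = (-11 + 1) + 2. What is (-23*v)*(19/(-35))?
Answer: -3496/35 ≈ -99.886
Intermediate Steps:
v = -8 (v = -10 + 2 = -8)
(-23*v)*(19/(-35)) = (-23*(-8))*(19/(-35)) = 184*(19*(-1/35)) = 184*(-19/35) = -3496/35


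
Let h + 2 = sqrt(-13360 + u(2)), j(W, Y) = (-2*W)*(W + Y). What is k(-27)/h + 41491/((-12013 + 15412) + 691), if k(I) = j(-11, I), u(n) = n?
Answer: 280620611/27325290 + 418*I*sqrt(13358)/6681 ≈ 10.27 + 7.2311*I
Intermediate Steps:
j(W, Y) = -2*W*(W + Y)
k(I) = -242 + 22*I (k(I) = -2*(-11)*(-11 + I) = -242 + 22*I)
h = -2 + I*sqrt(13358) (h = -2 + sqrt(-13360 + 2) = -2 + sqrt(-13358) = -2 + I*sqrt(13358) ≈ -2.0 + 115.58*I)
k(-27)/h + 41491/((-12013 + 15412) + 691) = (-242 + 22*(-27))/(-2 + I*sqrt(13358)) + 41491/((-12013 + 15412) + 691) = (-242 - 594)/(-2 + I*sqrt(13358)) + 41491/(3399 + 691) = -836/(-2 + I*sqrt(13358)) + 41491/4090 = 41491/4090 - 836/(-2 + I*sqrt(13358))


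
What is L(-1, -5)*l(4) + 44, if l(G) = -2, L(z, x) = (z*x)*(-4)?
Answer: 84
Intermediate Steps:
L(z, x) = -4*x*z (L(z, x) = (x*z)*(-4) = -4*x*z)
L(-1, -5)*l(4) + 44 = -4*(-5)*(-1)*(-2) + 44 = -20*(-2) + 44 = 40 + 44 = 84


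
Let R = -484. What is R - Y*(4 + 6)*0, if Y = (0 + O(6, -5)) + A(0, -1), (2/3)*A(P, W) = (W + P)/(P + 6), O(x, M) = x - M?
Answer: -484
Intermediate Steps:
A(P, W) = 3*(P + W)/(2*(6 + P)) (A(P, W) = 3*((W + P)/(P + 6))/2 = 3*((P + W)/(6 + P))/2 = 3*(P + W)/(2*(6 + P)))
Y = 43/4 (Y = (0 + (6 - 1*(-5))) + 3*(0 - 1)/(2*(6 + 0)) = (0 + (6 + 5)) + (3/2)*(-1)/6 = (0 + 11) + (3/2)*(⅙)*(-1) = 11 - ¼ = 43/4 ≈ 10.750)
R - Y*(4 + 6)*0 = -484 - 43*(4 + 6)*0/4 = -484 - 43*10*0/4 = -484 - 43*0/4 = -484 - 1*0 = -484 + 0 = -484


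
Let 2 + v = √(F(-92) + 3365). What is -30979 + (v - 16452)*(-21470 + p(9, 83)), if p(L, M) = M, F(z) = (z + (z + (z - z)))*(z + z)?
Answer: 351870719 - 21387*√37221 ≈ 3.4774e+8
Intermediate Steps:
F(z) = 4*z² (F(z) = (z + (z + 0))*(2*z) = (z + z)*(2*z) = (2*z)*(2*z) = 4*z²)
v = -2 + √37221 (v = -2 + √(4*(-92)² + 3365) = -2 + √(4*8464 + 3365) = -2 + √(33856 + 3365) = -2 + √37221 ≈ 190.93)
-30979 + (v - 16452)*(-21470 + p(9, 83)) = -30979 + ((-2 + √37221) - 16452)*(-21470 + 83) = -30979 + (-16454 + √37221)*(-21387) = -30979 + (351901698 - 21387*√37221) = 351870719 - 21387*√37221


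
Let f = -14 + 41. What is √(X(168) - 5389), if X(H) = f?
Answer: I*√5362 ≈ 73.226*I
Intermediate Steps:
f = 27
X(H) = 27
√(X(168) - 5389) = √(27 - 5389) = √(-5362) = I*√5362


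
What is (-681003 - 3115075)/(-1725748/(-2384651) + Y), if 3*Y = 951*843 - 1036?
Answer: -27156963596334/1909292692951 ≈ -14.224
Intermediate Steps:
Y = 800657/3 (Y = (951*843 - 1036)/3 = (801693 - 1036)/3 = (1/3)*800657 = 800657/3 ≈ 2.6689e+5)
(-681003 - 3115075)/(-1725748/(-2384651) + Y) = (-681003 - 3115075)/(-1725748/(-2384651) + 800657/3) = -3796078/(-1725748*(-1/2384651) + 800657/3) = -3796078/(1725748/2384651 + 800657/3) = -3796078/1909292692951/7153953 = -3796078*7153953/1909292692951 = -27156963596334/1909292692951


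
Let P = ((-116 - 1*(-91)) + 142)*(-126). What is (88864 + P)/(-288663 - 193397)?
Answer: -37061/241030 ≈ -0.15376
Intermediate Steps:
P = -14742 (P = ((-116 + 91) + 142)*(-126) = (-25 + 142)*(-126) = 117*(-126) = -14742)
(88864 + P)/(-288663 - 193397) = (88864 - 14742)/(-288663 - 193397) = 74122/(-482060) = 74122*(-1/482060) = -37061/241030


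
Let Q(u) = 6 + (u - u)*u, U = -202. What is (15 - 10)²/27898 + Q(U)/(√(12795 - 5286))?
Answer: 25/27898 + 2*√7509/2503 ≈ 0.070137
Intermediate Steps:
Q(u) = 6 (Q(u) = 6 + 0*u = 6 + 0 = 6)
(15 - 10)²/27898 + Q(U)/(√(12795 - 5286)) = (15 - 10)²/27898 + 6/(√(12795 - 5286)) = 5²*(1/27898) + 6/(√7509) = 25*(1/27898) + 6*(√7509/7509) = 25/27898 + 2*√7509/2503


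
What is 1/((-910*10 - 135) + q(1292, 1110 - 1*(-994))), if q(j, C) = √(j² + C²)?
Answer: -1847/15837829 - 4*√381005/79189145 ≈ -0.00014780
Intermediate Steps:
q(j, C) = √(C² + j²)
1/((-910*10 - 135) + q(1292, 1110 - 1*(-994))) = 1/((-910*10 - 135) + √((1110 - 1*(-994))² + 1292²)) = 1/((-9100 - 135) + √((1110 + 994)² + 1669264)) = 1/(-9235 + √(2104² + 1669264)) = 1/(-9235 + √(4426816 + 1669264)) = 1/(-9235 + √6096080) = 1/(-9235 + 4*√381005)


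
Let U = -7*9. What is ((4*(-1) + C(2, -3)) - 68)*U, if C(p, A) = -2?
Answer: 4662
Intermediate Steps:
U = -63 (U = -1*63 = -63)
((4*(-1) + C(2, -3)) - 68)*U = ((4*(-1) - 2) - 68)*(-63) = ((-4 - 2) - 68)*(-63) = (-6 - 68)*(-63) = -74*(-63) = 4662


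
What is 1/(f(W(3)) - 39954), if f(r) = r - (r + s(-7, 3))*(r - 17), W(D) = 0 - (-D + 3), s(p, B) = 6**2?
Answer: -1/39342 ≈ -2.5418e-5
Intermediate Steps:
s(p, B) = 36
W(D) = -3 + D (W(D) = 0 - (3 - D) = 0 + (-3 + D) = -3 + D)
f(r) = r - (-17 + r)*(36 + r) (f(r) = r - (r + 36)*(r - 17) = r - (36 + r)*(-17 + r) = r - (-17 + r)*(36 + r))
1/(f(W(3)) - 39954) = 1/((612 - (-3 + 3)**2 - 18*(-3 + 3)) - 39954) = 1/((612 - 1*0**2 - 18*0) - 39954) = 1/((612 - 1*0 + 0) - 39954) = 1/((612 + 0 + 0) - 39954) = 1/(612 - 39954) = 1/(-39342) = -1/39342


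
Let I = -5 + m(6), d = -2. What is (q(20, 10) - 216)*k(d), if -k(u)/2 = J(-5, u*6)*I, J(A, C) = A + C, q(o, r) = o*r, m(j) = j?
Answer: -544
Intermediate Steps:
I = 1 (I = -5 + 6 = 1)
k(u) = 10 - 12*u (k(u) = -2*(-5 + u*6) = -2*(-5 + 6*u) = 10 - 12*u)
(q(20, 10) - 216)*k(d) = (20*10 - 216)*(10 - 12*(-2)) = (200 - 216)*(10 + 24) = -16*34 = -544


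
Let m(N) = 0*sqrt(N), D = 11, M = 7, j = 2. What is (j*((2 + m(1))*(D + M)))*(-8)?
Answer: -576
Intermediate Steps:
m(N) = 0
(j*((2 + m(1))*(D + M)))*(-8) = (2*((2 + 0)*(11 + 7)))*(-8) = (2*(2*18))*(-8) = (2*36)*(-8) = 72*(-8) = -576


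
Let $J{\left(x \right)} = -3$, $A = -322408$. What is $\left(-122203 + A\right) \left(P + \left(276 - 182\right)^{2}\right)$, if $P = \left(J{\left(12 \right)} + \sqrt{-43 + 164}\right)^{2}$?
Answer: $-3957037900$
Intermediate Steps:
$P = 64$ ($P = \left(-3 + \sqrt{-43 + 164}\right)^{2} = \left(-3 + \sqrt{121}\right)^{2} = \left(-3 + 11\right)^{2} = 8^{2} = 64$)
$\left(-122203 + A\right) \left(P + \left(276 - 182\right)^{2}\right) = \left(-122203 - 322408\right) \left(64 + \left(276 - 182\right)^{2}\right) = - 444611 \left(64 + 94^{2}\right) = - 444611 \left(64 + 8836\right) = \left(-444611\right) 8900 = -3957037900$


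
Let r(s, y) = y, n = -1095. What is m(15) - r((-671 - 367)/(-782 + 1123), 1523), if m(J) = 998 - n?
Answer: 570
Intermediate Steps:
m(J) = 2093 (m(J) = 998 - 1*(-1095) = 998 + 1095 = 2093)
m(15) - r((-671 - 367)/(-782 + 1123), 1523) = 2093 - 1*1523 = 2093 - 1523 = 570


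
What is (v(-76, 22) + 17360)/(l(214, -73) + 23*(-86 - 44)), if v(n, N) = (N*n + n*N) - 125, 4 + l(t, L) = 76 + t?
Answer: -13891/2704 ≈ -5.1372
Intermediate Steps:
l(t, L) = 72 + t (l(t, L) = -4 + (76 + t) = 72 + t)
v(n, N) = -125 + 2*N*n (v(n, N) = (N*n + N*n) - 125 = 2*N*n - 125 = -125 + 2*N*n)
(v(-76, 22) + 17360)/(l(214, -73) + 23*(-86 - 44)) = ((-125 + 2*22*(-76)) + 17360)/((72 + 214) + 23*(-86 - 44)) = ((-125 - 3344) + 17360)/(286 + 23*(-130)) = (-3469 + 17360)/(286 - 2990) = 13891/(-2704) = 13891*(-1/2704) = -13891/2704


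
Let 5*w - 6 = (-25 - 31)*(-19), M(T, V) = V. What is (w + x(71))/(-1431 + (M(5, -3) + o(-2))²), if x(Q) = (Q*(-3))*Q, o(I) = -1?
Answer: 14909/1415 ≈ 10.536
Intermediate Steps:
x(Q) = -3*Q² (x(Q) = (-3*Q)*Q = -3*Q²)
w = 214 (w = 6/5 + ((-25 - 31)*(-19))/5 = 6/5 + (-56*(-19))/5 = 6/5 + (⅕)*1064 = 6/5 + 1064/5 = 214)
(w + x(71))/(-1431 + (M(5, -3) + o(-2))²) = (214 - 3*71²)/(-1431 + (-3 - 1)²) = (214 - 3*5041)/(-1431 + (-4)²) = (214 - 15123)/(-1431 + 16) = -14909/(-1415) = -14909*(-1/1415) = 14909/1415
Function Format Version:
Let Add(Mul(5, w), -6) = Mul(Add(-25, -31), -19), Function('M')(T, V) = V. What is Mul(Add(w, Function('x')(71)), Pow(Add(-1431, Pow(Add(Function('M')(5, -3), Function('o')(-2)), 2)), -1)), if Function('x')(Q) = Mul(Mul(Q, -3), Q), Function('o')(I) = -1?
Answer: Rational(14909, 1415) ≈ 10.536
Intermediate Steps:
Function('x')(Q) = Mul(-3, Pow(Q, 2)) (Function('x')(Q) = Mul(Mul(-3, Q), Q) = Mul(-3, Pow(Q, 2)))
w = 214 (w = Add(Rational(6, 5), Mul(Rational(1, 5), Mul(Add(-25, -31), -19))) = Add(Rational(6, 5), Mul(Rational(1, 5), Mul(-56, -19))) = Add(Rational(6, 5), Mul(Rational(1, 5), 1064)) = Add(Rational(6, 5), Rational(1064, 5)) = 214)
Mul(Add(w, Function('x')(71)), Pow(Add(-1431, Pow(Add(Function('M')(5, -3), Function('o')(-2)), 2)), -1)) = Mul(Add(214, Mul(-3, Pow(71, 2))), Pow(Add(-1431, Pow(Add(-3, -1), 2)), -1)) = Mul(Add(214, Mul(-3, 5041)), Pow(Add(-1431, Pow(-4, 2)), -1)) = Mul(Add(214, -15123), Pow(Add(-1431, 16), -1)) = Mul(-14909, Pow(-1415, -1)) = Mul(-14909, Rational(-1, 1415)) = Rational(14909, 1415)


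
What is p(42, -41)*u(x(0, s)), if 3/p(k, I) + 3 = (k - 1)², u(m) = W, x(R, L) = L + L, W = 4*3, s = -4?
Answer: 18/839 ≈ 0.021454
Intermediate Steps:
W = 12
x(R, L) = 2*L
u(m) = 12
p(k, I) = 3/(-3 + (-1 + k)²) (p(k, I) = 3/(-3 + (k - 1)²) = 3/(-3 + (-1 + k)²))
p(42, -41)*u(x(0, s)) = (3/(-3 + (-1 + 42)²))*12 = (3/(-3 + 41²))*12 = (3/(-3 + 1681))*12 = (3/1678)*12 = 18/839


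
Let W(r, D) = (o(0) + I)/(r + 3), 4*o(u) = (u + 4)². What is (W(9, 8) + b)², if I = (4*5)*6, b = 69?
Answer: 56644/9 ≈ 6293.8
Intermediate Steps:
I = 120 (I = 20*6 = 120)
o(u) = (4 + u)²/4 (o(u) = (u + 4)²/4 = (4 + u)²/4)
W(r, D) = 124/(3 + r) (W(r, D) = ((4 + 0)²/4 + 120)/(r + 3) = ((¼)*4² + 120)/(3 + r) = ((¼)*16 + 120)/(3 + r) = (4 + 120)/(3 + r) = 124/(3 + r))
(W(9, 8) + b)² = (124/(3 + 9) + 69)² = (124/12 + 69)² = (124*(1/12) + 69)² = (31/3 + 69)² = (238/3)² = 56644/9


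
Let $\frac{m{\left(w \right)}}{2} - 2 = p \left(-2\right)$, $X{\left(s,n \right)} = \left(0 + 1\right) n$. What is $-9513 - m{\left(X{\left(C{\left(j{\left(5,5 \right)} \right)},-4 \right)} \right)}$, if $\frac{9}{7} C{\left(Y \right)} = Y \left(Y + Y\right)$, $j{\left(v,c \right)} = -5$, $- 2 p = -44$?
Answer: $-9429$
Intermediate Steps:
$p = 22$ ($p = \left(- \frac{1}{2}\right) \left(-44\right) = 22$)
$C{\left(Y \right)} = \frac{14 Y^{2}}{9}$ ($C{\left(Y \right)} = \frac{7 Y \left(Y + Y\right)}{9} = \frac{7 Y 2 Y}{9} = \frac{7 \cdot 2 Y^{2}}{9} = \frac{14 Y^{2}}{9}$)
$X{\left(s,n \right)} = n$ ($X{\left(s,n \right)} = 1 n = n$)
$m{\left(w \right)} = -84$ ($m{\left(w \right)} = 4 + 2 \cdot 22 \left(-2\right) = 4 + 2 \left(-44\right) = 4 - 88 = -84$)
$-9513 - m{\left(X{\left(C{\left(j{\left(5,5 \right)} \right)},-4 \right)} \right)} = -9513 - -84 = -9513 + 84 = -9429$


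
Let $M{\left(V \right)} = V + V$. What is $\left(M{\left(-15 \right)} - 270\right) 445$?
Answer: $-133500$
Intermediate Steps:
$M{\left(V \right)} = 2 V$
$\left(M{\left(-15 \right)} - 270\right) 445 = \left(2 \left(-15\right) - 270\right) 445 = \left(-30 - 270\right) 445 = \left(-300\right) 445 = -133500$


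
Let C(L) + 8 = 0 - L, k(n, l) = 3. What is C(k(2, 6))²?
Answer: 121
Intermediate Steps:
C(L) = -8 - L (C(L) = -8 + (0 - L) = -8 - L)
C(k(2, 6))² = (-8 - 1*3)² = (-8 - 3)² = (-11)² = 121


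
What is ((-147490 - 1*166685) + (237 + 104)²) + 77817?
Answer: -120077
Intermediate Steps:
((-147490 - 1*166685) + (237 + 104)²) + 77817 = ((-147490 - 166685) + 341²) + 77817 = (-314175 + 116281) + 77817 = -197894 + 77817 = -120077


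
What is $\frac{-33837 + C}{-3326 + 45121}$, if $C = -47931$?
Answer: $- \frac{81768}{41795} \approx -1.9564$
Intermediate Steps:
$\frac{-33837 + C}{-3326 + 45121} = \frac{-33837 - 47931}{-3326 + 45121} = - \frac{81768}{41795}$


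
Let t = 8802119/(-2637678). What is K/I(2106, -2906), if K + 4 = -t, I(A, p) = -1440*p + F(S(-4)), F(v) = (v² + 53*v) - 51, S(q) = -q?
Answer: -249799/1576885676418 ≈ -1.5841e-7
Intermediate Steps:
F(v) = -51 + v² + 53*v
I(A, p) = 177 - 1440*p (I(A, p) = -1440*p + (-51 + (-1*(-4))² + 53*(-1*(-4))) = -1440*p + (-51 + 4² + 53*4) = -1440*p + (-51 + 16 + 212) = -1440*p + 177 = 177 - 1440*p)
t = -8802119/2637678 (t = 8802119*(-1/2637678) = -8802119/2637678 ≈ -3.3371)
K = -1748593/2637678 (K = -4 - 1*(-8802119/2637678) = -4 + 8802119/2637678 = -1748593/2637678 ≈ -0.66293)
K/I(2106, -2906) = -1748593/(2637678*(177 - 1440*(-2906))) = -1748593/(2637678*(177 + 4184640)) = -1748593/2637678/4184817 = -1748593/2637678*1/4184817 = -249799/1576885676418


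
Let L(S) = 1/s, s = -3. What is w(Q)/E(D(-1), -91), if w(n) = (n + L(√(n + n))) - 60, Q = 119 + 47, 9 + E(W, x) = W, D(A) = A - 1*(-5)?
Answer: -317/15 ≈ -21.133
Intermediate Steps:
D(A) = 5 + A (D(A) = A + 5 = 5 + A)
E(W, x) = -9 + W
Q = 166
L(S) = -⅓ (L(S) = 1/(-3) = -⅓)
w(n) = -181/3 + n (w(n) = (n - ⅓) - 60 = (-⅓ + n) - 60 = -181/3 + n)
w(Q)/E(D(-1), -91) = (-181/3 + 166)/(-9 + (5 - 1)) = 317/(3*(-9 + 4)) = (317/3)/(-5) = (317/3)*(-⅕) = -317/15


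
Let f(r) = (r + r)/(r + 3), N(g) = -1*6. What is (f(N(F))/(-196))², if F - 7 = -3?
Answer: 1/2401 ≈ 0.00041649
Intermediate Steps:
F = 4 (F = 7 - 3 = 4)
N(g) = -6
f(r) = 2*r/(3 + r) (f(r) = (2*r)/(3 + r) = 2*r/(3 + r))
(f(N(F))/(-196))² = ((2*(-6)/(3 - 6))/(-196))² = ((2*(-6)/(-3))*(-1/196))² = ((2*(-6)*(-⅓))*(-1/196))² = (4*(-1/196))² = (-1/49)² = 1/2401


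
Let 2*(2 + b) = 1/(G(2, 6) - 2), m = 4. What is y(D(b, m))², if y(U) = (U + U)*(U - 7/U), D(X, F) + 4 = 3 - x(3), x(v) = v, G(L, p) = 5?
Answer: 324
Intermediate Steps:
b = -11/6 (b = -2 + 1/(2*(5 - 2)) = -2 + (½)/3 = -2 + (½)*(⅓) = -2 + ⅙ = -11/6 ≈ -1.8333)
D(X, F) = -4 (D(X, F) = -4 + (3 - 1*3) = -4 + (3 - 3) = -4 + 0 = -4)
y(U) = 2*U*(U - 7/U) (y(U) = (2*U)*(U - 7/U) = 2*U*(U - 7/U))
y(D(b, m))² = (-14 + 2*(-4)²)² = (-14 + 2*16)² = (-14 + 32)² = 18² = 324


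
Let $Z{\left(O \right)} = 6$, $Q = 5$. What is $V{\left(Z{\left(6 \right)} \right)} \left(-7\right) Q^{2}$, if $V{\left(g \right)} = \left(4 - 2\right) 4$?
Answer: $-1400$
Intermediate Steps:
$V{\left(g \right)} = 8$ ($V{\left(g \right)} = 2 \cdot 4 = 8$)
$V{\left(Z{\left(6 \right)} \right)} \left(-7\right) Q^{2} = 8 \left(-7\right) 5^{2} = \left(-56\right) 25 = -1400$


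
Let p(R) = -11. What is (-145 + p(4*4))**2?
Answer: 24336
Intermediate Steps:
(-145 + p(4*4))**2 = (-145 - 11)**2 = (-156)**2 = 24336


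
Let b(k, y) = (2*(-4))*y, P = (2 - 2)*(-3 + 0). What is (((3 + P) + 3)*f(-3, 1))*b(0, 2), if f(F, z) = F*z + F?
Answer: 576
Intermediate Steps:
P = 0 (P = 0*(-3) = 0)
f(F, z) = F + F*z
b(k, y) = -8*y
(((3 + P) + 3)*f(-3, 1))*b(0, 2) = (((3 + 0) + 3)*(-3*(1 + 1)))*(-8*2) = ((3 + 3)*(-3*2))*(-16) = (6*(-6))*(-16) = -36*(-16) = 576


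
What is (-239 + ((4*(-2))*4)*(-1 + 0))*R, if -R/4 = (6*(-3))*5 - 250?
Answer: -281520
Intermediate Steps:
R = 1360 (R = -4*((6*(-3))*5 - 250) = -4*(-18*5 - 250) = -4*(-90 - 250) = -4*(-340) = 1360)
(-239 + ((4*(-2))*4)*(-1 + 0))*R = (-239 + ((4*(-2))*4)*(-1 + 0))*1360 = (-239 - 8*4*(-1))*1360 = (-239 - 32*(-1))*1360 = (-239 + 32)*1360 = -207*1360 = -281520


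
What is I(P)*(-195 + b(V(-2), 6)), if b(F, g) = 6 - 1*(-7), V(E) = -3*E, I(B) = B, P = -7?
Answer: 1274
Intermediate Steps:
b(F, g) = 13 (b(F, g) = 6 + 7 = 13)
I(P)*(-195 + b(V(-2), 6)) = -7*(-195 + 13) = -7*(-182) = 1274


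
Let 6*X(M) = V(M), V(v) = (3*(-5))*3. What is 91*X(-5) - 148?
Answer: -1661/2 ≈ -830.50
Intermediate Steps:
V(v) = -45 (V(v) = -15*3 = -45)
X(M) = -15/2 (X(M) = (⅙)*(-45) = -15/2)
91*X(-5) - 148 = 91*(-15/2) - 148 = -1365/2 - 148 = -1661/2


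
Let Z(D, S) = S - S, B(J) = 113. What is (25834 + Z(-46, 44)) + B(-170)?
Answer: 25947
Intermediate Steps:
Z(D, S) = 0
(25834 + Z(-46, 44)) + B(-170) = (25834 + 0) + 113 = 25834 + 113 = 25947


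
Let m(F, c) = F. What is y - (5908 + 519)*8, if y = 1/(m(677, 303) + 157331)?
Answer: -8124139327/158008 ≈ -51416.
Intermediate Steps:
y = 1/158008 (y = 1/(677 + 157331) = 1/158008 ≈ 6.3288e-6)
y - (5908 + 519)*8 = 1/158008 - (5908 + 519)*8 = 1/158008 - 6427*8 = 1/158008 - 1*51416 = 1/158008 - 51416 = -8124139327/158008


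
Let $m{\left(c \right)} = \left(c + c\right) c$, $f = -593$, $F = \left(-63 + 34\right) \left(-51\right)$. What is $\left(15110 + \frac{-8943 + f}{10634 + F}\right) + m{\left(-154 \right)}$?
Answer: $\frac{757561710}{12113} \approx 62541.0$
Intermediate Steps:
$F = 1479$ ($F = \left(-29\right) \left(-51\right) = 1479$)
$m{\left(c \right)} = 2 c^{2}$ ($m{\left(c \right)} = 2 c c = 2 c^{2}$)
$\left(15110 + \frac{-8943 + f}{10634 + F}\right) + m{\left(-154 \right)} = \left(15110 + \frac{-8943 - 593}{10634 + 1479}\right) + 2 \left(-154\right)^{2} = \left(15110 - \frac{9536}{12113}\right) + 2 \cdot 23716 = \left(15110 - \frac{9536}{12113}\right) + 47432 = \frac{183017894}{12113} + 47432 = \frac{757561710}{12113}$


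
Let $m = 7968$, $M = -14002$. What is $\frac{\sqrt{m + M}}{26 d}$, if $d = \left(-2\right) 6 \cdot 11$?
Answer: $- \frac{i \sqrt{6034}}{3432} \approx - 0.022634 i$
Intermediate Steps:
$d = -132$ ($d = \left(-12\right) 11 = -132$)
$\frac{\sqrt{m + M}}{26 d} = \frac{\sqrt{7968 - 14002}}{26 \left(-132\right)} = \frac{\sqrt{-6034}}{-3432} = i \sqrt{6034} \left(- \frac{1}{3432}\right) = - \frac{i \sqrt{6034}}{3432}$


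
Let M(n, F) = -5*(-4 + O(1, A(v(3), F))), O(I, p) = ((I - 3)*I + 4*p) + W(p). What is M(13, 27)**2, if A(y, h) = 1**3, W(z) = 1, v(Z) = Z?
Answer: 25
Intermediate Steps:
A(y, h) = 1
O(I, p) = 1 + 4*p + I*(-3 + I) (O(I, p) = ((I - 3)*I + 4*p) + 1 = ((-3 + I)*I + 4*p) + 1 = (I*(-3 + I) + 4*p) + 1 = (4*p + I*(-3 + I)) + 1 = 1 + 4*p + I*(-3 + I))
M(n, F) = 5 (M(n, F) = -5*(-4 + (1 + 1**2 - 3*1 + 4*1)) = -5*(-4 + (1 + 1 - 3 + 4)) = -5*(-4 + 3) = -5*(-1) = 5)
M(13, 27)**2 = 5**2 = 25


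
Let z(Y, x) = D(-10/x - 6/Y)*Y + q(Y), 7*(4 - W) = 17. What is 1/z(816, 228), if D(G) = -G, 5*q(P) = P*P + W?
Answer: 665/88586847 ≈ 7.5068e-6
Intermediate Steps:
W = 11/7 (W = 4 - 1/7*17 = 4 - 17/7 = 11/7 ≈ 1.5714)
q(P) = 11/35 + P**2/5 (q(P) = (P*P + 11/7)/5 = (P**2 + 11/7)/5 = (11/7 + P**2)/5 = 11/35 + P**2/5)
z(Y, x) = 11/35 + Y**2/5 + Y*(6/Y + 10/x) (z(Y, x) = (-(-10/x - 6/Y))*Y + (11/35 + Y**2/5) = (6/Y + 10/x)*Y + (11/35 + Y**2/5) = Y*(6/Y + 10/x) + (11/35 + Y**2/5) = 11/35 + Y**2/5 + Y*(6/Y + 10/x))
1/z(816, 228) = 1/(221/35 + (1/5)*816**2 + 10*816/228) = 1/(221/35 + (1/5)*665856 + 10*816*(1/228)) = 1/(221/35 + 665856/5 + 680/19) = 1/(88586847/665) = 665/88586847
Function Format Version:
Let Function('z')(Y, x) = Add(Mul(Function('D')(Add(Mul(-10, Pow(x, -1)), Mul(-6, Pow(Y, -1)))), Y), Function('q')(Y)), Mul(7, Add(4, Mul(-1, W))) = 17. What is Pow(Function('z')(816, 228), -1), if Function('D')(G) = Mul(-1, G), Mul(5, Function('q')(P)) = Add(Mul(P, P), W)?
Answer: Rational(665, 88586847) ≈ 7.5068e-6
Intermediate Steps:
W = Rational(11, 7) (W = Add(4, Mul(Rational(-1, 7), 17)) = Add(4, Rational(-17, 7)) = Rational(11, 7) ≈ 1.5714)
Function('q')(P) = Add(Rational(11, 35), Mul(Rational(1, 5), Pow(P, 2))) (Function('q')(P) = Mul(Rational(1, 5), Add(Mul(P, P), Rational(11, 7))) = Mul(Rational(1, 5), Add(Pow(P, 2), Rational(11, 7))) = Mul(Rational(1, 5), Add(Rational(11, 7), Pow(P, 2))) = Add(Rational(11, 35), Mul(Rational(1, 5), Pow(P, 2))))
Function('z')(Y, x) = Add(Rational(11, 35), Mul(Rational(1, 5), Pow(Y, 2)), Mul(Y, Add(Mul(6, Pow(Y, -1)), Mul(10, Pow(x, -1))))) (Function('z')(Y, x) = Add(Mul(Mul(-1, Add(Mul(-10, Pow(x, -1)), Mul(-6, Pow(Y, -1)))), Y), Add(Rational(11, 35), Mul(Rational(1, 5), Pow(Y, 2)))) = Add(Mul(Add(Mul(6, Pow(Y, -1)), Mul(10, Pow(x, -1))), Y), Add(Rational(11, 35), Mul(Rational(1, 5), Pow(Y, 2)))) = Add(Mul(Y, Add(Mul(6, Pow(Y, -1)), Mul(10, Pow(x, -1)))), Add(Rational(11, 35), Mul(Rational(1, 5), Pow(Y, 2)))) = Add(Rational(11, 35), Mul(Rational(1, 5), Pow(Y, 2)), Mul(Y, Add(Mul(6, Pow(Y, -1)), Mul(10, Pow(x, -1))))))
Pow(Function('z')(816, 228), -1) = Pow(Add(Rational(221, 35), Mul(Rational(1, 5), Pow(816, 2)), Mul(10, 816, Pow(228, -1))), -1) = Pow(Add(Rational(221, 35), Mul(Rational(1, 5), 665856), Mul(10, 816, Rational(1, 228))), -1) = Pow(Add(Rational(221, 35), Rational(665856, 5), Rational(680, 19)), -1) = Pow(Rational(88586847, 665), -1) = Rational(665, 88586847)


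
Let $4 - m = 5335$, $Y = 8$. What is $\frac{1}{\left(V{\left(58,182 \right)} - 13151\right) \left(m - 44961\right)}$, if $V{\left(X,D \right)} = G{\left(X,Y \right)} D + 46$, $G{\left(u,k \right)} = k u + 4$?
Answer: $- \frac{1}{3624594732} \approx -2.7589 \cdot 10^{-10}$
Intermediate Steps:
$m = -5331$ ($m = 4 - 5335 = -5331$)
$G{\left(u,k \right)} = 4 + k u$
$V{\left(X,D \right)} = 46 + D \left(4 + 8 X\right)$ ($V{\left(X,D \right)} = \left(4 + 8 X\right) D + 46 = D \left(4 + 8 X\right) + 46 = 46 + D \left(4 + 8 X\right)$)
$\frac{1}{\left(V{\left(58,182 \right)} - 13151\right) \left(m - 44961\right)} = \frac{1}{\left(\left(46 + 4 \cdot 182 + 8 \cdot 182 \cdot 58\right) - 13151\right) \left(-5331 - 44961\right)} = \frac{1}{\left(\left(46 + 728 + 84448\right) - 13151\right) \left(-50292\right)} = \frac{1}{\left(85222 - 13151\right) \left(-50292\right)} = \frac{1}{72071 \left(-50292\right)} = \frac{1}{-3624594732} = - \frac{1}{3624594732}$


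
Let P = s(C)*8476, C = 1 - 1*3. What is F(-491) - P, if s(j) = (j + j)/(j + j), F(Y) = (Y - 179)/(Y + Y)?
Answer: -4161381/491 ≈ -8475.3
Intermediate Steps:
F(Y) = (-179 + Y)/(2*Y) (F(Y) = (-179 + Y)/((2*Y)) = (-179 + Y)*(1/(2*Y)) = (-179 + Y)/(2*Y))
C = -2 (C = 1 - 3 = -2)
s(j) = 1 (s(j) = (2*j)/((2*j)) = (2*j)*(1/(2*j)) = 1)
P = 8476 (P = 1*8476 = 8476)
F(-491) - P = (½)*(-179 - 491)/(-491) - 1*8476 = (½)*(-1/491)*(-670) - 8476 = 335/491 - 8476 = -4161381/491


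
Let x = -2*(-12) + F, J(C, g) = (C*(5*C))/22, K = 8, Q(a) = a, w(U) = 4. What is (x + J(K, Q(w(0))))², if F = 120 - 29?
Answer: 2030625/121 ≈ 16782.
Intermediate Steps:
F = 91
J(C, g) = 5*C²/22 (J(C, g) = (5*C²)*(1/22) = 5*C²/22)
x = 115 (x = -2*(-12) + 91 = 24 + 91 = 115)
(x + J(K, Q(w(0))))² = (115 + (5/22)*8²)² = (115 + (5/22)*64)² = (115 + 160/11)² = (1425/11)² = 2030625/121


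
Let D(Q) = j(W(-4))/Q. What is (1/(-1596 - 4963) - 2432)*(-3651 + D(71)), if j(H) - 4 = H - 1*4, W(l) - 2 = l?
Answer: 4134992833047/465689 ≈ 8.8793e+6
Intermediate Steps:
W(l) = 2 + l
j(H) = H (j(H) = 4 + (H - 1*4) = 4 + (H - 4) = 4 + (-4 + H) = H)
D(Q) = -2/Q (D(Q) = (2 - 4)/Q = -2/Q)
(1/(-1596 - 4963) - 2432)*(-3651 + D(71)) = (1/(-1596 - 4963) - 2432)*(-3651 - 2/71) = (1/(-6559) - 2432)*(-3651 - 2*1/71) = (-1/6559 - 2432)*(-3651 - 2/71) = -15951489/6559*(-259223/71) = 4134992833047/465689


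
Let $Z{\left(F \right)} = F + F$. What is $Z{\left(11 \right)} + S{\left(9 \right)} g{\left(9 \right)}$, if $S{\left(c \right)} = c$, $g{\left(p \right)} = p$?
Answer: $103$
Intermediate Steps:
$Z{\left(F \right)} = 2 F$
$Z{\left(11 \right)} + S{\left(9 \right)} g{\left(9 \right)} = 2 \cdot 11 + 9 \cdot 9 = 22 + 81 = 103$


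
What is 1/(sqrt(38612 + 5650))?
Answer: sqrt(4918)/14754 ≈ 0.0047532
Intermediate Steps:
1/(sqrt(38612 + 5650)) = 1/(sqrt(44262)) = 1/(3*sqrt(4918)) = sqrt(4918)/14754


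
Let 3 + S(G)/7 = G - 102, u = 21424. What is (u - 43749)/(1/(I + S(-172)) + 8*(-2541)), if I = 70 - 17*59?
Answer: 64117400/58382017 ≈ 1.0982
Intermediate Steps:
S(G) = -735 + 7*G (S(G) = -21 + 7*(G - 102) = -21 + 7*(-102 + G) = -21 + (-714 + 7*G) = -735 + 7*G)
I = -933 (I = 70 - 1003 = -933)
(u - 43749)/(1/(I + S(-172)) + 8*(-2541)) = (21424 - 43749)/(1/(-933 + (-735 + 7*(-172))) + 8*(-2541)) = -22325/(1/(-933 + (-735 - 1204)) - 20328) = -22325/(1/(-933 - 1939) - 20328) = -22325/(1/(-2872) - 20328) = -22325/(-1/2872 - 20328) = -22325/(-58382017/2872) = -22325*(-2872/58382017) = 64117400/58382017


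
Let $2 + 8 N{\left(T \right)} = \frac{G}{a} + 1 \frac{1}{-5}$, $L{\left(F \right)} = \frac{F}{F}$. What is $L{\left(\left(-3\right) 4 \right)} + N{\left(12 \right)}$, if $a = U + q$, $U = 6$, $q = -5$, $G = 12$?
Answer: $\frac{89}{40} \approx 2.225$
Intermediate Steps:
$L{\left(F \right)} = 1$
$a = 1$ ($a = 6 - 5 = 1$)
$N{\left(T \right)} = \frac{49}{40}$ ($N{\left(T \right)} = - \frac{1}{4} + \frac{\frac{12}{1} + 1 \frac{1}{-5}}{8} = - \frac{1}{4} + \frac{12 \cdot 1 + 1 \left(- \frac{1}{5}\right)}{8} = - \frac{1}{4} + \frac{12 - \frac{1}{5}}{8} = - \frac{1}{4} + \frac{1}{8} \cdot \frac{59}{5} = - \frac{1}{4} + \frac{59}{40} = \frac{49}{40}$)
$L{\left(\left(-3\right) 4 \right)} + N{\left(12 \right)} = 1 + \frac{49}{40} = \frac{89}{40}$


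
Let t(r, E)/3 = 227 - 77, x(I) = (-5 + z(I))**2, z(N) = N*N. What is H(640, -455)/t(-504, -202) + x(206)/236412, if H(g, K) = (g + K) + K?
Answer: 9001239569/1182060 ≈ 7614.9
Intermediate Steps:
z(N) = N**2
H(g, K) = g + 2*K (H(g, K) = (K + g) + K = g + 2*K)
x(I) = (-5 + I**2)**2
t(r, E) = 450 (t(r, E) = 3*(227 - 77) = 3*150 = 450)
H(640, -455)/t(-504, -202) + x(206)/236412 = (640 + 2*(-455))/450 + (-5 + 206**2)**2/236412 = (640 - 910)*(1/450) + (-5 + 42436)**2*(1/236412) = -270*1/450 + 42431**2*(1/236412) = -3/5 + 1800389761*(1/236412) = -3/5 + 1800389761/236412 = 9001239569/1182060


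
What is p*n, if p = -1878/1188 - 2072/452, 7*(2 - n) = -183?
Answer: -27172801/156618 ≈ -173.50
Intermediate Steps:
n = 197/7 (n = 2 - ⅐*(-183) = 2 + 183/7 = 197/7 ≈ 28.143)
p = -137933/22374 (p = -1878*1/1188 - 2072*1/452 = -313/198 - 518/113 = -137933/22374 ≈ -6.1649)
p*n = -137933/22374*197/7 = -27172801/156618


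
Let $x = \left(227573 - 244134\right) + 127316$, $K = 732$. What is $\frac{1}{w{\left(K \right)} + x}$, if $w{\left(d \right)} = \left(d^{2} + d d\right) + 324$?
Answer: $\frac{1}{1182727} \approx 8.455 \cdot 10^{-7}$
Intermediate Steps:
$w{\left(d \right)} = 324 + 2 d^{2}$ ($w{\left(d \right)} = \left(d^{2} + d^{2}\right) + 324 = 2 d^{2} + 324 = 324 + 2 d^{2}$)
$x = 110755$ ($x = -16561 + 127316 = 110755$)
$\frac{1}{w{\left(K \right)} + x} = \frac{1}{\left(324 + 2 \cdot 732^{2}\right) + 110755} = \frac{1}{\left(324 + 2 \cdot 535824\right) + 110755} = \frac{1}{\left(324 + 1071648\right) + 110755} = \frac{1}{1071972 + 110755} = \frac{1}{1182727}$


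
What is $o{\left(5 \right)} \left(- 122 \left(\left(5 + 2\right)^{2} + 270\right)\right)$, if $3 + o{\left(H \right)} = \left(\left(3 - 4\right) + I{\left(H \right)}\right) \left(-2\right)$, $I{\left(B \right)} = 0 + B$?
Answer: $428098$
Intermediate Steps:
$I{\left(B \right)} = B$
$o{\left(H \right)} = -1 - 2 H$ ($o{\left(H \right)} = -3 + \left(\left(3 - 4\right) + H\right) \left(-2\right) = -3 + \left(-1 + H\right) \left(-2\right) = -3 - \left(-2 + 2 H\right) = -1 - 2 H$)
$o{\left(5 \right)} \left(- 122 \left(\left(5 + 2\right)^{2} + 270\right)\right) = \left(-1 - 10\right) \left(- 122 \left(\left(5 + 2\right)^{2} + 270\right)\right) = \left(-1 - 10\right) \left(- 122 \left(7^{2} + 270\right)\right) = - 11 \left(- 122 \left(49 + 270\right)\right) = - 11 \left(\left(-122\right) 319\right) = \left(-11\right) \left(-38918\right) = 428098$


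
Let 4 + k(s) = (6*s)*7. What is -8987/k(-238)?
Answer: 8987/10000 ≈ 0.89870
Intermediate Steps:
k(s) = -4 + 42*s (k(s) = -4 + (6*s)*7 = -4 + 42*s)
-8987/k(-238) = -8987/(-4 + 42*(-238)) = -8987/(-4 - 9996) = -8987/(-10000) = -8987*(-1/10000) = 8987/10000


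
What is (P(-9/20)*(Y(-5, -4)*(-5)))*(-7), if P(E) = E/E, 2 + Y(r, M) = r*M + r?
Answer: 455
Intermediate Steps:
Y(r, M) = -2 + r + M*r (Y(r, M) = -2 + (r*M + r) = -2 + (M*r + r) = -2 + (r + M*r) = -2 + r + M*r)
P(E) = 1
(P(-9/20)*(Y(-5, -4)*(-5)))*(-7) = (1*((-2 - 5 - 4*(-5))*(-5)))*(-7) = (1*((-2 - 5 + 20)*(-5)))*(-7) = (1*(13*(-5)))*(-7) = (1*(-65))*(-7) = -65*(-7) = 455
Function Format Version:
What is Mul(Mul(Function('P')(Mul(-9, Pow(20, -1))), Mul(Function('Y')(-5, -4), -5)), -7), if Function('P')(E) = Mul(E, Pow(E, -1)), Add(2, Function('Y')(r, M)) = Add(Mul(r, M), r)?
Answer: 455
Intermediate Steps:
Function('Y')(r, M) = Add(-2, r, Mul(M, r)) (Function('Y')(r, M) = Add(-2, Add(Mul(r, M), r)) = Add(-2, Add(Mul(M, r), r)) = Add(-2, Add(r, Mul(M, r))) = Add(-2, r, Mul(M, r)))
Function('P')(E) = 1
Mul(Mul(Function('P')(Mul(-9, Pow(20, -1))), Mul(Function('Y')(-5, -4), -5)), -7) = Mul(Mul(1, Mul(Add(-2, -5, Mul(-4, -5)), -5)), -7) = Mul(Mul(1, Mul(Add(-2, -5, 20), -5)), -7) = Mul(Mul(1, Mul(13, -5)), -7) = Mul(Mul(1, -65), -7) = Mul(-65, -7) = 455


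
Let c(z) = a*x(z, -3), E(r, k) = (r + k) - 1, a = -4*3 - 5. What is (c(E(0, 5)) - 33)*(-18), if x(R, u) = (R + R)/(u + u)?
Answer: 186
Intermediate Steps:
x(R, u) = R/u (x(R, u) = (2*R)/((2*u)) = (2*R)*(1/(2*u)) = R/u)
a = -17 (a = -12 - 5 = -17)
E(r, k) = -1 + k + r (E(r, k) = (k + r) - 1 = -1 + k + r)
c(z) = 17*z/3 (c(z) = -17*z/(-3) = -17*z*(-1)/3 = -(-17)*z/3 = 17*z/3)
(c(E(0, 5)) - 33)*(-18) = (17*(-1 + 5 + 0)/3 - 33)*(-18) = ((17/3)*4 - 33)*(-18) = (68/3 - 33)*(-18) = -31/3*(-18) = 186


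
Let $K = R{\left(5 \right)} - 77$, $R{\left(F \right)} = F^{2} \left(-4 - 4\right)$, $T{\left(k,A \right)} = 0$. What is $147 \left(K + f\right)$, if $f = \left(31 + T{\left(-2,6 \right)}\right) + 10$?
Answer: $-34692$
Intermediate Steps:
$R{\left(F \right)} = - 8 F^{2}$ ($R{\left(F \right)} = F^{2} \left(-8\right) = - 8 F^{2}$)
$K = -277$ ($K = - 8 \cdot 5^{2} - 77 = \left(-8\right) 25 - 77 = -200 - 77 = -277$)
$f = 41$ ($f = \left(31 + 0\right) + 10 = 31 + 10 = 41$)
$147 \left(K + f\right) = 147 \left(-277 + 41\right) = 147 \left(-236\right) = -34692$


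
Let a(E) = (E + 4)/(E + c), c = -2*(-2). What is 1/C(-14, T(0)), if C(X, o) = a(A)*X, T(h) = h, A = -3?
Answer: -1/14 ≈ -0.071429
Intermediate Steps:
c = 4
a(E) = 1 (a(E) = (E + 4)/(E + 4) = (4 + E)/(4 + E) = 1)
C(X, o) = X (C(X, o) = 1*X = X)
1/C(-14, T(0)) = 1/(-14) = -1/14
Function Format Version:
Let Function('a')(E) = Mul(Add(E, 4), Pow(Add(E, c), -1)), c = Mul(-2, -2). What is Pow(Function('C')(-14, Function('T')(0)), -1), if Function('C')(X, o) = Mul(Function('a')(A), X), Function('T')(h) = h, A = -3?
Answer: Rational(-1, 14) ≈ -0.071429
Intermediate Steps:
c = 4
Function('a')(E) = 1 (Function('a')(E) = Mul(Add(E, 4), Pow(Add(E, 4), -1)) = Mul(Add(4, E), Pow(Add(4, E), -1)) = 1)
Function('C')(X, o) = X (Function('C')(X, o) = Mul(1, X) = X)
Pow(Function('C')(-14, Function('T')(0)), -1) = Pow(-14, -1) = Rational(-1, 14)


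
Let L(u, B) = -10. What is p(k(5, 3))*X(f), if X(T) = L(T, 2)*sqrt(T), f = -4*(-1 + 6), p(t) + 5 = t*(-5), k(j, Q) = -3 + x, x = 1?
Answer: -100*I*sqrt(5) ≈ -223.61*I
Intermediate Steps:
k(j, Q) = -2 (k(j, Q) = -3 + 1 = -2)
p(t) = -5 - 5*t (p(t) = -5 + t*(-5) = -5 - 5*t)
f = -20 (f = -4*5 = -20)
X(T) = -10*sqrt(T)
p(k(5, 3))*X(f) = (-5 - 5*(-2))*(-20*I*sqrt(5)) = (-5 + 10)*(-20*I*sqrt(5)) = 5*(-20*I*sqrt(5)) = -100*I*sqrt(5)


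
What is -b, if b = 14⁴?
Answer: -38416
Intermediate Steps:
b = 38416
-b = -1*38416 = -38416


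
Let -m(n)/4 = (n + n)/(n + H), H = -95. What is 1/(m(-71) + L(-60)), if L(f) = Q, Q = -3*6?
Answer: -83/1778 ≈ -0.046682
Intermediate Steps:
Q = -18
L(f) = -18
m(n) = -8*n/(-95 + n) (m(n) = -4*(n + n)/(n - 95) = -4*2*n/(-95 + n) = -8*n/(-95 + n))
1/(m(-71) + L(-60)) = 1/(-8*(-71)/(-95 - 71) - 18) = 1/(-8*(-71)/(-166) - 18) = 1/(-8*(-71)*(-1/166) - 18) = 1/(-284/83 - 18) = 1/(-1778/83) = -83/1778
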